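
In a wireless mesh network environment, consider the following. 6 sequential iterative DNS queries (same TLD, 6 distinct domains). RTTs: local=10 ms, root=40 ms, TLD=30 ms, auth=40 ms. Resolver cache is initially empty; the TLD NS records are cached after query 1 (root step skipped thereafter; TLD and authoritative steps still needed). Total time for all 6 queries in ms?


Lookup 1 (cold cache): local + root + TLD + auth = 10 + 40 + 30 + 40 = 120 ms
Lookups 2..6 (TLD NS cached -> skip root; new domain -> still ask TLD and auth): local + TLD + auth = 10 + 30 + 40 = 80 ms each
Remaining 5 lookups: 5 * 80 = 400 ms
Total = 120 + 400 = 520 ms

520


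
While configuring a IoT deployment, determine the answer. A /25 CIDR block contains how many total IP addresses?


Given: CIDR prefix /25
Host bits = 32 - 25 = 7
Total addresses = 2^7 = 128

128


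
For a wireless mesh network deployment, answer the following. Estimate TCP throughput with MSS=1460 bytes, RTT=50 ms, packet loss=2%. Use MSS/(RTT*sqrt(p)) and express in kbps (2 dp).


Given: MSS = 1460 bytes, RTT = 50 ms, loss = 2%
RTT in seconds = 50 / 1000 = 0.05
Loss rate = 2% = 0.02
sqrt(loss) = sqrt(0.02) = 0.141421356237
Throughput (bytes/s) = 1460 / (0.05 * 0.141421356237) = 206475.1801
Throughput (kbps) = 206475.1801 * 8 / 1000 = 1651.801441 -> 1651.80 kbps (2 dp)

1651.80


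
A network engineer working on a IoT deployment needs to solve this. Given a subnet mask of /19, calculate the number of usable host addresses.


Given: subnet mask /19
Host bits = 32 - 19 = 13
Total addresses = 2^13 = 8192
Usable hosts = 8192 - 2 (network + broadcast) = 8190

8190


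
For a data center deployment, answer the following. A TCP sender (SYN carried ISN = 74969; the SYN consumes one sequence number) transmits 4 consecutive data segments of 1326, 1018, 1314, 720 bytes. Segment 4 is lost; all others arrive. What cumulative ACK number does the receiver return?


SYN uses sequence number 74969; first data byte = ISN + 1 = 74970.
Segment 1: SEQ = 74970, len = 1326 B, covers [74970, 76295]
Segment 2: SEQ = 76296, len = 1018 B, covers [76296, 77313]
Segment 3: SEQ = 77314, len = 1314 B, covers [77314, 78627]
Segment 4: SEQ = 78628, len = 720 B, covers [78628, 79347] [LOST]
In-order data received: bytes [74970, 78627] (segments 1..3).
Segment 4 missing -> gap begins at byte 78628.
Cumulative ACK = next expected in-order byte = 74970 + 1326 + 1018 + 1314 = 78628

78628


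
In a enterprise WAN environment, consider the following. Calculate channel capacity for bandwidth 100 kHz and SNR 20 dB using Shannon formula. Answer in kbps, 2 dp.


Given: B = 100 kHz, SNR = 20 dB
SNR linear = 10^(20/10) = 100
1 + SNR = 101
log2(101) = 6.6582114828
C = 100 * 1000 * 6.6582114828 = 665821.1483 bps
C = 665.821148 kbps -> 665.82 kbps (2 dp)

665.82


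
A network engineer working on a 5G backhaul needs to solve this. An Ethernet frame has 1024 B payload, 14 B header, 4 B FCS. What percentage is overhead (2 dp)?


Given: payload = 1024 B, header = 14 B, trailer = 4 B
Overhead bytes = header + trailer = 14 + 4 = 18
Total frame = payload + overhead = 1024 + 18 = 1042
Overhead % = 18 / 1042 * 100 = 1.7274% -> 1.73% (2 dp)

1.73


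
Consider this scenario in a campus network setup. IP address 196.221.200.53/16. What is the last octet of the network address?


Given: IP = 196.221.200.53, prefix = /16
Subnet mask = 255.255.0.0
Last octet of IP: 53
Last octet of mask: 0
Network last octet = 53 AND 0 = 0

0


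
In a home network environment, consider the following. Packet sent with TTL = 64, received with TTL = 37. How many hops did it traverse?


Given: initial TTL = 64, received TTL = 37
Hops = initial TTL - received TTL
Hops = 64 - 37 = 27

27


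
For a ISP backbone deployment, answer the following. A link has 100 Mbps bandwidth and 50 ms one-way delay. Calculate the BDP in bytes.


Given: bandwidth = 100 Mbps, delay = 50 ms
BDP in bits = 100 * 10^6 * 50 / 1000
BDP in bits = 5000000
BDP in bytes = 5000000 / 8 = 625000

625000


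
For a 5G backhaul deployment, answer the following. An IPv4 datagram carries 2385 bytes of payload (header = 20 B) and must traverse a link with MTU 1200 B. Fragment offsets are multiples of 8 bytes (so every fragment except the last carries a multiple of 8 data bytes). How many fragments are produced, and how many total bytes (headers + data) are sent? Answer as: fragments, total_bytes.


Max data per non-final fragment = floor((MTU - header)/8)*8 = floor((1200 - 20)/8)*8 = floor(1180/8)*8 = 1176 B
Final fragment needs no 8-byte alignment: it can carry up to MTU - header = 1180 B
Non-final fragments needed = ceil((payload - 1180) / 1176) = ceil(1205/1176) = ceil(1.0247) = 2
Number of fragments = 2 + 1 = 3
Fragment sizes (data): 2 * 1176 B + 33 B (last, 33 <= 1180 OK)
Total bytes sent = payload + n_frags * header = 2385 + 3*20 = 2385 + 60 = 2445 B

3, 2445


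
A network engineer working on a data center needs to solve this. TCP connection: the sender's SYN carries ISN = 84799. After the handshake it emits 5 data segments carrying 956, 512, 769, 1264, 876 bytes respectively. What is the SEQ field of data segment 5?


The SYN occupies sequence number ISN = 84799, so the first data byte is ISN + 1 = 84800.
SEQ of data segment i = (ISN + 1) + sum of payload sizes of segments 1..i-1.
Segment 1: SEQ = 84800, payload = 956 bytes
Segment 2: SEQ = 85756, payload = 512 bytes
Segment 3: SEQ = 86268, payload = 769 bytes
Segment 4: SEQ = 87037, payload = 1264 bytes
Segment 5: SEQ = 88301, payload = 876 bytes
SEQ of segment 5 = 84800 + 956 + 512 + 769 + 1264 = 88301

88301


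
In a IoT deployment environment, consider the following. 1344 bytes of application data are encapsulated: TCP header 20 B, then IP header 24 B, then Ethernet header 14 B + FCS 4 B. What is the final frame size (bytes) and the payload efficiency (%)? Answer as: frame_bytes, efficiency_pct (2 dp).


TCP segment = 1344 + 20 = 1364 B
IP packet = 1364 + 24 = 1388 B
Ethernet frame = 1388 + 14 + 4 = 1406 B
Efficiency = app / frame = 1344 / 1406 = 0.955903 = 95.5903% -> 95.59% (2 dp)

1406, 95.59


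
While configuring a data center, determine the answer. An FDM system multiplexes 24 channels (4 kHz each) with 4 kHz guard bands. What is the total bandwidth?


Given: 24 channels, 4 kHz each, guard = 4 kHz
Channel bandwidth = 24 * 4 = 96 kHz
Guard bands = 23 gaps * 4 kHz = 92 kHz
Total = 96 + 92 = 188 kHz

188


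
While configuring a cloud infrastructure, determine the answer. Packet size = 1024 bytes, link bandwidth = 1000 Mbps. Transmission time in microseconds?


Given: packet = 1024 bytes, bandwidth = 1000 Mbps
Packet in bits = 1024 * 8 = 8192 bits
Bandwidth = 1000 * 10^6 = 1000000000 bps
Time = 8192 / 1000000000 seconds
Time in us = 8192 * 10^6 / 1000000000 = 8.192

8.192


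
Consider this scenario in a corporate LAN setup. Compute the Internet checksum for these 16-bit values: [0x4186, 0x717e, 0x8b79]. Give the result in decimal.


Given words: [0x4186, 0x717e, 0x8b79]
Step 1: Sum all words
Raw sum = 16774 + 29054 + 35705 = 81533
Step 2: Fold carry: (15997 + 1) = 15998
One's complement = ~15998 & 0xFFFF = 49537

49537


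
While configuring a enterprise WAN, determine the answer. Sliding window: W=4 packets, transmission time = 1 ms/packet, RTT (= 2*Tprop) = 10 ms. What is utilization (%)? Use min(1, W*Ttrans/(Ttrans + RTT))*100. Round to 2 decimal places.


Given: W = 4, Ttrans = 1 ms, RTT = 10 ms (= 2 * Tprop, Tprop = 5 ms)
Cycle time = Ttrans + RTT = 1 + 10 = 11 ms (first packet sent until its ACK returns)
W * Ttrans = 4 * 1 = 4 ms of sending per cycle
W * Ttrans / (Ttrans + RTT) = 4 / 11 = 0.363636
U = min(1, 0.363636) = 0.363636
U% = 36.36%

36.36


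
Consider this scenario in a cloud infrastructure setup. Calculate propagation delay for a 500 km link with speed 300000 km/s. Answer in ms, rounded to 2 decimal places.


Given: distance = 500 km, speed = 300000 km/s
Delay = distance / speed = 500 / 300000 seconds
Delay in ms = 500 * 1000 / 300000
Delay = 1.6667 ms
Rounded to 2 dp = 1.67 ms

1.67


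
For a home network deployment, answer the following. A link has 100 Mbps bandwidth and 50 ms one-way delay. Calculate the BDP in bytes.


Given: bandwidth = 100 Mbps, delay = 50 ms
BDP in bits = 100 * 10^6 * 50 / 1000
BDP in bits = 5000000
BDP in bytes = 5000000 / 8 = 625000

625000


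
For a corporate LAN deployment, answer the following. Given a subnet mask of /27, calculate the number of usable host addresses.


Given: subnet mask /27
Host bits = 32 - 27 = 5
Total addresses = 2^5 = 32
Usable hosts = 32 - 2 (network + broadcast) = 30

30


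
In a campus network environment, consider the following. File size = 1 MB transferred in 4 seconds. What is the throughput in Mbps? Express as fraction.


Given: file = 1 MB, time = 4 s
File in Mb = 1 * 8 = 8 Mb
Throughput = 8 / 4 Mbps
Throughput = 2 Mbps

2


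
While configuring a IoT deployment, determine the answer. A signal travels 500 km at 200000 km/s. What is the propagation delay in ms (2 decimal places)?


Given: distance = 500 km, speed = 200000 km/s
Delay = distance / speed = 500 / 200000 seconds
Delay in ms = 500 * 1000 / 200000
Delay = 2.5000 ms
Rounded to 2 dp = 2.50 ms

2.50


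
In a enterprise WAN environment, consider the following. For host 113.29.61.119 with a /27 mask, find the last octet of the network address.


Given: IP = 113.29.61.119, prefix = /27
Subnet mask = 255.255.255.224
Last octet of IP: 119
Last octet of mask: 224
Network last octet = 119 AND 224 = 96

96


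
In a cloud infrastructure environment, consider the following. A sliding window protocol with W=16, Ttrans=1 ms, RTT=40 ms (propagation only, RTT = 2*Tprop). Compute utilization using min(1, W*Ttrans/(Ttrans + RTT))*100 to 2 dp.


Given: W = 16, Ttrans = 1 ms, RTT = 40 ms (= 2 * Tprop, Tprop = 20 ms)
Cycle time = Ttrans + RTT = 1 + 40 = 41 ms (first packet sent until its ACK returns)
W * Ttrans = 16 * 1 = 16 ms of sending per cycle
W * Ttrans / (Ttrans + RTT) = 16 / 41 = 0.390244
U = min(1, 0.390244) = 0.390244
U% = 39.02%

39.02


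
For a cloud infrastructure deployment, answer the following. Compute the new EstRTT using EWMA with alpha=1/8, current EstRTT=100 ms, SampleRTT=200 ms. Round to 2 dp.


Given: EstRTT = 100 ms, SampleRTT = 200 ms, alpha = 1/8
New EstRTT = (1 - alpha) * EstRTT + alpha * SampleRTT
(7/8) * 100 = 87.5
(1/8) * 200 = 25
New EstRTT = 87.5 + 25 = 112.5 ms -> 112.50 ms (2 dp)

112.50


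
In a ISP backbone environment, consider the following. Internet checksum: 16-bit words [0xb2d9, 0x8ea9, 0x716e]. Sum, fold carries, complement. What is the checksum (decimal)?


Given words: [0xb2d9, 0x8ea9, 0x716e]
Step 1: Sum all words
Raw sum = 45785 + 36521 + 29038 = 111344
Step 2: Fold carry: (45808 + 1) = 45809
One's complement = ~45809 & 0xFFFF = 19726

19726


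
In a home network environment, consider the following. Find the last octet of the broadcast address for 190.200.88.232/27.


Given: IP = 190.200.88.232, prefix = /27
Host bits = 32 - 27 = 5
Network last octet = 232 AND mask = 224
Host part size = 2^5 - 1 = 31
Broadcast last octet = 224 OR 31 = 255

255


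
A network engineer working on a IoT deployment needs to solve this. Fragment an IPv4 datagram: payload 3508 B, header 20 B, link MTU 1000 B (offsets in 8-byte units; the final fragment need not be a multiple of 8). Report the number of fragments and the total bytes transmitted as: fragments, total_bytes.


Max data per non-final fragment = floor((MTU - header)/8)*8 = floor((1000 - 20)/8)*8 = floor(980/8)*8 = 976 B
Final fragment needs no 8-byte alignment: it can carry up to MTU - header = 980 B
Non-final fragments needed = ceil((payload - 980) / 976) = ceil(2528/976) = ceil(2.5902) = 3
Number of fragments = 3 + 1 = 4
Fragment sizes (data): 3 * 976 B + 580 B (last, 580 <= 980 OK)
Total bytes sent = payload + n_frags * header = 3508 + 4*20 = 3508 + 80 = 3588 B

4, 3588


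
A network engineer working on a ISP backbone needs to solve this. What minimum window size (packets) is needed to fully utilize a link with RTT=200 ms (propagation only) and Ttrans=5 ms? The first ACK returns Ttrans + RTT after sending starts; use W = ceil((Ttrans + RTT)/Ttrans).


Given: Ttrans = 5 ms, RTT = 200 ms (= 2 * Tprop, Tprop = 100 ms)
Time until first ACK returns = Ttrans + RTT = 5 + 200 = 205 ms
Need W * Ttrans >= Ttrans + RTT  ->  W >= (Ttrans + RTT) / Ttrans
(Ttrans + RTT) / Ttrans = 205 / 5 = 41
W_min = ceil(41) = 41

41


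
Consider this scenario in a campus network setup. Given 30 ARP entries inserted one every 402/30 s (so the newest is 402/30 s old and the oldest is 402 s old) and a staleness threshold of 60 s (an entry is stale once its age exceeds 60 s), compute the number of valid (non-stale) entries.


Ages are k * 402/30 s for k = 1..30 (spacing = 13.4000 s).
Entry k is valid iff k * 402/30 <= 60 iff k <= 30 * 60 / 402 = 4.4776
n_valid = floor(4.4776) = 4
(n_stale = 30 - 4 = 26)

4


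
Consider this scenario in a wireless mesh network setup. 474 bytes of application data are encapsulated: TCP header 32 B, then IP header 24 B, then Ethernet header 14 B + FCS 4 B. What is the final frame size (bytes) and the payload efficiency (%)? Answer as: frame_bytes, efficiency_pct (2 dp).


TCP segment = 474 + 32 = 506 B
IP packet = 506 + 24 = 530 B
Ethernet frame = 530 + 14 + 4 = 548 B
Efficiency = app / frame = 474 / 548 = 0.864964 = 86.4964% -> 86.50% (2 dp)

548, 86.50


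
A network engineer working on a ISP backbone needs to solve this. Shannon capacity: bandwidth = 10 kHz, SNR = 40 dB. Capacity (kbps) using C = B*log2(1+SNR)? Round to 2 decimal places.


Given: B = 10 kHz, SNR = 40 dB
SNR linear = 10^(40/10) = 10000
1 + SNR = 10001
log2(10001) = 13.2878566418
C = 10 * 1000 * 13.2878566418 = 132878.5664 bps
C = 132.878566 kbps -> 132.88 kbps (2 dp)

132.88


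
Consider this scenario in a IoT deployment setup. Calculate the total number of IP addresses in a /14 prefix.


Given: CIDR prefix /14
Host bits = 32 - 14 = 18
Total addresses = 2^18 = 262144

262144


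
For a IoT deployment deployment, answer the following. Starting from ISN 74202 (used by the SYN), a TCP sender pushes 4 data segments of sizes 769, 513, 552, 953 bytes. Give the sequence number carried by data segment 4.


The SYN occupies sequence number ISN = 74202, so the first data byte is ISN + 1 = 74203.
SEQ of data segment i = (ISN + 1) + sum of payload sizes of segments 1..i-1.
Segment 1: SEQ = 74203, payload = 769 bytes
Segment 2: SEQ = 74972, payload = 513 bytes
Segment 3: SEQ = 75485, payload = 552 bytes
Segment 4: SEQ = 76037, payload = 953 bytes
SEQ of segment 4 = 74203 + 769 + 513 + 552 = 76037

76037


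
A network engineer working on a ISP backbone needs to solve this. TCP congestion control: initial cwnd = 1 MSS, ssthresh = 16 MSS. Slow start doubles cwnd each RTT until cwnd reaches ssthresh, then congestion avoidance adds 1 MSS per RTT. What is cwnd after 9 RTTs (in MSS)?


RTT 0: cwnd = 1 MSS (initial)
RTT 1: cwnd = 2 MSS (slow start, doubled)
RTT 2: cwnd = 4 MSS (slow start, doubled)
RTT 3: cwnd = 8 MSS (slow start, doubled)
RTT 4: cwnd = 16 MSS (slow start, doubled)
RTT 5: cwnd = 17 MSS (congestion avoidance, +1)
RTT 6: cwnd = 18 MSS (congestion avoidance, +1)
RTT 7: cwnd = 19 MSS (congestion avoidance, +1)
RTT 8: cwnd = 20 MSS (congestion avoidance, +1)
RTT 9: cwnd = 21 MSS (congestion avoidance, +1)

21


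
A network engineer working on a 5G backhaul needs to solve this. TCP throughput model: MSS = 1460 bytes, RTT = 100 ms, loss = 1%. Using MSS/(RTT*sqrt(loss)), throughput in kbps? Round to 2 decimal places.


Given: MSS = 1460 bytes, RTT = 100 ms, loss = 1%
RTT in seconds = 100 / 1000 = 0.1
Loss rate = 1% = 0.01
sqrt(loss) = sqrt(0.01) = 0.1
Throughput (bytes/s) = 1460 / (0.1 * 0.1) = 146000.0000
Throughput (kbps) = 146000.0000 * 8 / 1000 = 1168.000000 -> 1168.00 kbps (2 dp)

1168.00


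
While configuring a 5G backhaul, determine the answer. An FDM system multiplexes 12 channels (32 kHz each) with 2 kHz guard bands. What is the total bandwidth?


Given: 12 channels, 32 kHz each, guard = 2 kHz
Channel bandwidth = 12 * 32 = 384 kHz
Guard bands = 11 gaps * 2 kHz = 22 kHz
Total = 384 + 22 = 406 kHz

406


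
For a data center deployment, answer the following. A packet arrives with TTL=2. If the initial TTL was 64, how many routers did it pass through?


Given: initial TTL = 64, received TTL = 2
Hops = initial TTL - received TTL
Hops = 64 - 2 = 62

62


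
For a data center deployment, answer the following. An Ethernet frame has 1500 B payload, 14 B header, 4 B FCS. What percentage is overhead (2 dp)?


Given: payload = 1500 B, header = 14 B, trailer = 4 B
Overhead bytes = header + trailer = 14 + 4 = 18
Total frame = payload + overhead = 1500 + 18 = 1518
Overhead % = 18 / 1518 * 100 = 1.1858% -> 1.19% (2 dp)

1.19


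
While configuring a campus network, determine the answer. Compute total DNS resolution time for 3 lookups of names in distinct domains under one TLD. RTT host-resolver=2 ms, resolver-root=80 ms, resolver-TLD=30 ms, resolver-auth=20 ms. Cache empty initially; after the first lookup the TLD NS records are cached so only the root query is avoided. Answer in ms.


Lookup 1 (cold cache): local + root + TLD + auth = 2 + 80 + 30 + 20 = 132 ms
Lookups 2..3 (TLD NS cached -> skip root; new domain -> still ask TLD and auth): local + TLD + auth = 2 + 30 + 20 = 52 ms each
Remaining 2 lookups: 2 * 52 = 104 ms
Total = 132 + 104 = 236 ms

236


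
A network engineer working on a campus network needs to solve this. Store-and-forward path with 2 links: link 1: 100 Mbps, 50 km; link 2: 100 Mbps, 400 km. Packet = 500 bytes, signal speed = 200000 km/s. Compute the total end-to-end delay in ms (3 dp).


Packet = 500 bytes = 4000 bits. Store-and-forward: sum (t_trans + t_prop) per link.
Link 1: t_trans = 4000/(100*10^6) s = 0.0400 ms; t_prop = 50/200000 s = 0.2500 ms; subtotal = 0.2900 ms
Link 2: t_trans = 4000/(100*10^6) s = 0.0400 ms; t_prop = 400/200000 s = 2.0000 ms; subtotal = 2.0400 ms
End-to-end = 0.2900 + 2.0400 = 2.3300 ms -> 2.330 ms (3 dp)

2.330


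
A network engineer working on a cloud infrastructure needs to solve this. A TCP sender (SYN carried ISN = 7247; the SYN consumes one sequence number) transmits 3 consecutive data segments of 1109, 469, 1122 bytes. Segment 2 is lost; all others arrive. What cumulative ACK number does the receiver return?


SYN uses sequence number 7247; first data byte = ISN + 1 = 7248.
Segment 1: SEQ = 7248, len = 1109 B, covers [7248, 8356]
Segment 2: SEQ = 8357, len = 469 B, covers [8357, 8825] [LOST]
Segment 3: SEQ = 8826, len = 1122 B, covers [8826, 9947]
In-order data received: bytes [7248, 8356] (segments 1..1).
Segment 2 missing -> gap begins at byte 8357; later segments buffered out of order.
Cumulative ACK = next expected in-order byte = 7248 + 1109 = 8357

8357


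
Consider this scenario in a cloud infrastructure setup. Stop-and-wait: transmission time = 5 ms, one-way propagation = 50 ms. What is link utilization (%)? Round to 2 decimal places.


Given: Ttrans = 5 ms, Tprop = 50 ms
RTT = 2 * Tprop = 2 * 50 = 100 ms
U = Ttrans / (Ttrans + RTT)
U = 5 / (5 + 100)
U = 5 / 105 = 0.047619
U% = 4.76%

4.76


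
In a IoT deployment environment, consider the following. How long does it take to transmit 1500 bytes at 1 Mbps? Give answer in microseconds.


Given: packet = 1500 bytes, bandwidth = 1 Mbps
Packet in bits = 1500 * 8 = 12000 bits
Bandwidth = 1 * 10^6 = 1000000 bps
Time = 12000 / 1000000 seconds
Time in us = 12000 * 10^6 / 1000000 = 12000

12000


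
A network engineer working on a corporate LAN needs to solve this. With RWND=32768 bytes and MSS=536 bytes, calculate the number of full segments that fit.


Given: RWND = 32768 bytes, MSS = 536 bytes
Full segments = floor(RWND / MSS)
Full segments = floor(32768 / 536)
Full segments = floor(61.1343) = 61

61


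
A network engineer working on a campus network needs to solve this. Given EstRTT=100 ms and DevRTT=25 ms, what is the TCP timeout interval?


Given: EstRTT = 100 ms, DevRTT = 25 ms
Timeout = EstRTT + 4 * DevRTT
4 * DevRTT = 4 * 25 = 100
Timeout = 100 + 100 = 200 ms

200


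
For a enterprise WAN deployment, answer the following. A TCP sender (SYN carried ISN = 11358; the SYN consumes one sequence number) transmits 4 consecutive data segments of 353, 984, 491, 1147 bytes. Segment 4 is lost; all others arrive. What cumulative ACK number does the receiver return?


SYN uses sequence number 11358; first data byte = ISN + 1 = 11359.
Segment 1: SEQ = 11359, len = 353 B, covers [11359, 11711]
Segment 2: SEQ = 11712, len = 984 B, covers [11712, 12695]
Segment 3: SEQ = 12696, len = 491 B, covers [12696, 13186]
Segment 4: SEQ = 13187, len = 1147 B, covers [13187, 14333] [LOST]
In-order data received: bytes [11359, 13186] (segments 1..3).
Segment 4 missing -> gap begins at byte 13187.
Cumulative ACK = next expected in-order byte = 11359 + 353 + 984 + 491 = 13187

13187


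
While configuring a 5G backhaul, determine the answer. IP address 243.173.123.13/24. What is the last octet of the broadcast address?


Given: IP = 243.173.123.13, prefix = /24
Host bits = 32 - 24 = 8
Network last octet = 13 AND mask = 0
Host part size = 2^8 - 1 = 255
Broadcast last octet = 0 OR 255 = 255

255


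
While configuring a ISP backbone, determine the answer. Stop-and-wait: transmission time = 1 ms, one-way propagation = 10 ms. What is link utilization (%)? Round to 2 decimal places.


Given: Ttrans = 1 ms, Tprop = 10 ms
RTT = 2 * Tprop = 2 * 10 = 20 ms
U = Ttrans / (Ttrans + RTT)
U = 1 / (1 + 20)
U = 1 / 21 = 0.047619
U% = 4.76%

4.76


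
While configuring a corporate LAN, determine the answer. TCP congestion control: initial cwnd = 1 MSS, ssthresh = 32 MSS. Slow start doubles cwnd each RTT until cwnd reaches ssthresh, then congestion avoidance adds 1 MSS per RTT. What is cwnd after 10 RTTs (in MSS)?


RTT 0: cwnd = 1 MSS (initial)
RTT 1: cwnd = 2 MSS (slow start, doubled)
RTT 2: cwnd = 4 MSS (slow start, doubled)
RTT 3: cwnd = 8 MSS (slow start, doubled)
RTT 4: cwnd = 16 MSS (slow start, doubled)
RTT 5: cwnd = 32 MSS (slow start, doubled)
RTT 6: cwnd = 33 MSS (congestion avoidance, +1)
RTT 7: cwnd = 34 MSS (congestion avoidance, +1)
RTT 8: cwnd = 35 MSS (congestion avoidance, +1)
RTT 9: cwnd = 36 MSS (congestion avoidance, +1)
RTT 10: cwnd = 37 MSS (congestion avoidance, +1)

37


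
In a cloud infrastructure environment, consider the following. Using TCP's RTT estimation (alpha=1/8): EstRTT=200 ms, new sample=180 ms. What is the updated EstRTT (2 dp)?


Given: EstRTT = 200 ms, SampleRTT = 180 ms, alpha = 1/8
New EstRTT = (1 - alpha) * EstRTT + alpha * SampleRTT
(7/8) * 200 = 175
(1/8) * 180 = 22.5
New EstRTT = 175 + 22.5 = 197.5 ms -> 197.50 ms (2 dp)

197.50


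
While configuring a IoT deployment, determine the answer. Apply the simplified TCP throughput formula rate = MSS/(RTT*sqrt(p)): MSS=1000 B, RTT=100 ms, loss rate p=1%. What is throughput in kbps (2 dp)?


Given: MSS = 1000 bytes, RTT = 100 ms, loss = 1%
RTT in seconds = 100 / 1000 = 0.1
Loss rate = 1% = 0.01
sqrt(loss) = sqrt(0.01) = 0.1
Throughput (bytes/s) = 1000 / (0.1 * 0.1) = 100000.0000
Throughput (kbps) = 100000.0000 * 8 / 1000 = 800.000000 -> 800.00 kbps (2 dp)

800.00


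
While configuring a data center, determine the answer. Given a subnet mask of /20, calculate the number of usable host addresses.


Given: subnet mask /20
Host bits = 32 - 20 = 12
Total addresses = 2^12 = 4096
Usable hosts = 4096 - 2 (network + broadcast) = 4094

4094


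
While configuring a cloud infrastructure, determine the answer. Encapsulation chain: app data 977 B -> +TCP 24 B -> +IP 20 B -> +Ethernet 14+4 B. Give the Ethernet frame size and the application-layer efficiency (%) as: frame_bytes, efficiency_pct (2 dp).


TCP segment = 977 + 24 = 1001 B
IP packet = 1001 + 20 = 1021 B
Ethernet frame = 1021 + 14 + 4 = 1039 B
Efficiency = app / frame = 977 / 1039 = 0.940327 = 94.0327% -> 94.03% (2 dp)

1039, 94.03


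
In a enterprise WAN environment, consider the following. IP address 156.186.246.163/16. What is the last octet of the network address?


Given: IP = 156.186.246.163, prefix = /16
Subnet mask = 255.255.0.0
Last octet of IP: 163
Last octet of mask: 0
Network last octet = 163 AND 0 = 0

0


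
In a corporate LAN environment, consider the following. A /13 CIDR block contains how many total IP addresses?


Given: CIDR prefix /13
Host bits = 32 - 13 = 19
Total addresses = 2^19 = 524288

524288


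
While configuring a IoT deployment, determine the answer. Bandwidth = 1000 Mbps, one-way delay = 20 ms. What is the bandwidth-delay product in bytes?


Given: bandwidth = 1000 Mbps, delay = 20 ms
BDP in bits = 1000 * 10^6 * 20 / 1000
BDP in bits = 20000000
BDP in bytes = 20000000 / 8 = 2500000

2500000


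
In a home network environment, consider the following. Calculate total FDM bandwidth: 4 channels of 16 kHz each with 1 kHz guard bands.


Given: 4 channels, 16 kHz each, guard = 1 kHz
Channel bandwidth = 4 * 16 = 64 kHz
Guard bands = 3 gaps * 1 kHz = 3 kHz
Total = 64 + 3 = 67 kHz

67


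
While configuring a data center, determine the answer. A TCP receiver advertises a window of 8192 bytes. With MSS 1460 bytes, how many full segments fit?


Given: RWND = 8192 bytes, MSS = 1460 bytes
Full segments = floor(RWND / MSS)
Full segments = floor(8192 / 1460)
Full segments = floor(5.611) = 5

5


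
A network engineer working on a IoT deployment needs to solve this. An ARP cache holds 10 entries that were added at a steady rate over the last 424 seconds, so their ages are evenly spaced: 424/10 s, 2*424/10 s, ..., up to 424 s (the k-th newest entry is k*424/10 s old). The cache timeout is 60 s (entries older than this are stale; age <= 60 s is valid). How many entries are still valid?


Ages are k * 424/10 s for k = 1..10 (spacing = 42.4000 s).
Entry k is valid iff k * 424/10 <= 60 iff k <= 10 * 60 / 424 = 1.4151
n_valid = floor(1.4151) = 1
(n_stale = 10 - 1 = 9)

1


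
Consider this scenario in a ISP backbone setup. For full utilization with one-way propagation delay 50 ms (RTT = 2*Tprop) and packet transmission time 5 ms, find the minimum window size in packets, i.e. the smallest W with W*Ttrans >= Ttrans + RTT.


Given: Ttrans = 5 ms, RTT = 100 ms (= 2 * Tprop, Tprop = 50 ms)
Time until first ACK returns = Ttrans + RTT = 5 + 100 = 105 ms
Need W * Ttrans >= Ttrans + RTT  ->  W >= (Ttrans + RTT) / Ttrans
(Ttrans + RTT) / Ttrans = 105 / 5 = 21
W_min = ceil(21) = 21

21


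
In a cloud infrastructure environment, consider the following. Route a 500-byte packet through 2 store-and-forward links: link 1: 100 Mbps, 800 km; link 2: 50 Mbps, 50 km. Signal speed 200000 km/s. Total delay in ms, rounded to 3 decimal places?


Packet = 500 bytes = 4000 bits. Store-and-forward: sum (t_trans + t_prop) per link.
Link 1: t_trans = 4000/(100*10^6) s = 0.0400 ms; t_prop = 800/200000 s = 4.0000 ms; subtotal = 4.0400 ms
Link 2: t_trans = 4000/(50*10^6) s = 0.0800 ms; t_prop = 50/200000 s = 0.2500 ms; subtotal = 0.3300 ms
End-to-end = 4.0400 + 0.3300 = 4.3700 ms -> 4.370 ms (3 dp)

4.370


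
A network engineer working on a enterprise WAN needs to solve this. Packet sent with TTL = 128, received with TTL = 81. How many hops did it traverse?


Given: initial TTL = 128, received TTL = 81
Hops = initial TTL - received TTL
Hops = 128 - 81 = 47

47


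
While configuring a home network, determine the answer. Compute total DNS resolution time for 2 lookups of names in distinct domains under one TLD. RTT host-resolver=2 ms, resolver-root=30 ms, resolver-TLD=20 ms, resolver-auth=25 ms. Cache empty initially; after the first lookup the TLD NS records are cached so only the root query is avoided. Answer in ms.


Lookup 1 (cold cache): local + root + TLD + auth = 2 + 30 + 20 + 25 = 77 ms
Lookups 2..2 (TLD NS cached -> skip root; new domain -> still ask TLD and auth): local + TLD + auth = 2 + 20 + 25 = 47 ms each
Remaining 1 lookups: 1 * 47 = 47 ms
Total = 77 + 47 = 124 ms

124


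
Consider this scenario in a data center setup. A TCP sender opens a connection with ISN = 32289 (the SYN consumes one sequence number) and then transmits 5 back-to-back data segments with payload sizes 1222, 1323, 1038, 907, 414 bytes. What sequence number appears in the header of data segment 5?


The SYN occupies sequence number ISN = 32289, so the first data byte is ISN + 1 = 32290.
SEQ of data segment i = (ISN + 1) + sum of payload sizes of segments 1..i-1.
Segment 1: SEQ = 32290, payload = 1222 bytes
Segment 2: SEQ = 33512, payload = 1323 bytes
Segment 3: SEQ = 34835, payload = 1038 bytes
Segment 4: SEQ = 35873, payload = 907 bytes
Segment 5: SEQ = 36780, payload = 414 bytes
SEQ of segment 5 = 32290 + 1222 + 1323 + 1038 + 907 = 36780

36780


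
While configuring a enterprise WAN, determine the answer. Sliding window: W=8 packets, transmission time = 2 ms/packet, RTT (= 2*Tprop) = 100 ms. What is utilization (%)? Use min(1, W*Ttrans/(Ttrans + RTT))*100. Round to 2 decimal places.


Given: W = 8, Ttrans = 2 ms, RTT = 100 ms (= 2 * Tprop, Tprop = 50 ms)
Cycle time = Ttrans + RTT = 2 + 100 = 102 ms (first packet sent until its ACK returns)
W * Ttrans = 8 * 2 = 16 ms of sending per cycle
W * Ttrans / (Ttrans + RTT) = 16 / 102 = 0.156863
U = min(1, 0.156863) = 0.156863
U% = 15.69%

15.69


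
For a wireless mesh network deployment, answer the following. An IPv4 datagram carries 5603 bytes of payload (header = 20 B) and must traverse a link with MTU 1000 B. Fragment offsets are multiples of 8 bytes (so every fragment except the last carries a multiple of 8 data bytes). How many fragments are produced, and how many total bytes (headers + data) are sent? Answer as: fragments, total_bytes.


Max data per non-final fragment = floor((MTU - header)/8)*8 = floor((1000 - 20)/8)*8 = floor(980/8)*8 = 976 B
Final fragment needs no 8-byte alignment: it can carry up to MTU - header = 980 B
Non-final fragments needed = ceil((payload - 980) / 976) = ceil(4623/976) = ceil(4.7367) = 5
Number of fragments = 5 + 1 = 6
Fragment sizes (data): 5 * 976 B + 723 B (last, 723 <= 980 OK)
Total bytes sent = payload + n_frags * header = 5603 + 6*20 = 5603 + 120 = 5723 B

6, 5723


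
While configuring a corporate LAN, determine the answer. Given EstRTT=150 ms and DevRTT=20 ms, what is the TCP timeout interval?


Given: EstRTT = 150 ms, DevRTT = 20 ms
Timeout = EstRTT + 4 * DevRTT
4 * DevRTT = 4 * 20 = 80
Timeout = 150 + 80 = 230 ms

230


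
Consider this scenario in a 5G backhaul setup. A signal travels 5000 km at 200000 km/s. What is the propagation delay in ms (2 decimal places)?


Given: distance = 5000 km, speed = 200000 km/s
Delay = distance / speed = 5000 / 200000 seconds
Delay in ms = 5000 * 1000 / 200000
Delay = 25.0000 ms
Rounded to 2 dp = 25.00 ms

25.00


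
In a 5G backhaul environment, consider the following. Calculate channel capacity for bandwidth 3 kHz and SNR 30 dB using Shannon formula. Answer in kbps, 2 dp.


Given: B = 3 kHz, SNR = 30 dB
SNR linear = 10^(30/10) = 1000
1 + SNR = 1001
log2(1001) = 9.9672262588
C = 3 * 1000 * 9.9672262588 = 29901.6788 bps
C = 29.901679 kbps -> 29.90 kbps (2 dp)

29.90


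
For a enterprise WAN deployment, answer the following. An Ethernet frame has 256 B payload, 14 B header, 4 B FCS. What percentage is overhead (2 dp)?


Given: payload = 256 B, header = 14 B, trailer = 4 B
Overhead bytes = header + trailer = 14 + 4 = 18
Total frame = payload + overhead = 256 + 18 = 274
Overhead % = 18 / 274 * 100 = 6.5693% -> 6.57% (2 dp)

6.57


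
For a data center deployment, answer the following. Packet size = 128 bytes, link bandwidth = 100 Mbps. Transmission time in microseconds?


Given: packet = 128 bytes, bandwidth = 100 Mbps
Packet in bits = 128 * 8 = 1024 bits
Bandwidth = 100 * 10^6 = 100000000 bps
Time = 1024 / 100000000 seconds
Time in us = 1024 * 10^6 / 100000000 = 10.24

10.24


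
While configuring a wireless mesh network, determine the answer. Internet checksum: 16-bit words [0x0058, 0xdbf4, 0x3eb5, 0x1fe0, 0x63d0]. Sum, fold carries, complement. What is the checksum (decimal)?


Given words: [0x0058, 0xdbf4, 0x3eb5, 0x1fe0, 0x63d0]
Step 1: Sum all words
Raw sum = 88 + 56308 + 16053 + 8160 + 25552 = 106161
Step 2: Fold carry: (40625 + 1) = 40626
One's complement = ~40626 & 0xFFFF = 24909

24909


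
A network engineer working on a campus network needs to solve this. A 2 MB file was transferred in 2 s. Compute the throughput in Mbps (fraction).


Given: file = 2 MB, time = 2 s
File in Mb = 2 * 8 = 16 Mb
Throughput = 16 / 2 Mbps
Throughput = 8 Mbps

8


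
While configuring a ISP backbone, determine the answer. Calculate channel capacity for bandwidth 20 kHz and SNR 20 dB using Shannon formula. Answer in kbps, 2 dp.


Given: B = 20 kHz, SNR = 20 dB
SNR linear = 10^(20/10) = 100
1 + SNR = 101
log2(101) = 6.6582114828
C = 20 * 1000 * 6.6582114828 = 133164.2297 bps
C = 133.164230 kbps -> 133.16 kbps (2 dp)

133.16


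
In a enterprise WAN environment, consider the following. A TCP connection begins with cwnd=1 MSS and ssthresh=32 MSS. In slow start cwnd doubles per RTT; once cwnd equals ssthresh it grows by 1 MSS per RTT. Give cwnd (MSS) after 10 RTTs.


RTT 0: cwnd = 1 MSS (initial)
RTT 1: cwnd = 2 MSS (slow start, doubled)
RTT 2: cwnd = 4 MSS (slow start, doubled)
RTT 3: cwnd = 8 MSS (slow start, doubled)
RTT 4: cwnd = 16 MSS (slow start, doubled)
RTT 5: cwnd = 32 MSS (slow start, doubled)
RTT 6: cwnd = 33 MSS (congestion avoidance, +1)
RTT 7: cwnd = 34 MSS (congestion avoidance, +1)
RTT 8: cwnd = 35 MSS (congestion avoidance, +1)
RTT 9: cwnd = 36 MSS (congestion avoidance, +1)
RTT 10: cwnd = 37 MSS (congestion avoidance, +1)

37


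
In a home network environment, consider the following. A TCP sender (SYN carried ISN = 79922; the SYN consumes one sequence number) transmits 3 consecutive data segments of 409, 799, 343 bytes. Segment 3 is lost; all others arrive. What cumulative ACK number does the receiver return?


SYN uses sequence number 79922; first data byte = ISN + 1 = 79923.
Segment 1: SEQ = 79923, len = 409 B, covers [79923, 80331]
Segment 2: SEQ = 80332, len = 799 B, covers [80332, 81130]
Segment 3: SEQ = 81131, len = 343 B, covers [81131, 81473] [LOST]
In-order data received: bytes [79923, 81130] (segments 1..2).
Segment 3 missing -> gap begins at byte 81131.
Cumulative ACK = next expected in-order byte = 79923 + 409 + 799 = 81131

81131


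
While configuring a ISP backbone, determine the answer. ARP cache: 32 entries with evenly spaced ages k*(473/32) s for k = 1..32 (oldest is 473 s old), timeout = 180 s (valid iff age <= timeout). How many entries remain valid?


Ages are k * 473/32 s for k = 1..32 (spacing = 14.7812 s).
Entry k is valid iff k * 473/32 <= 180 iff k <= 32 * 180 / 473 = 12.1776
n_valid = floor(12.1776) = 12
(n_stale = 32 - 12 = 20)

12


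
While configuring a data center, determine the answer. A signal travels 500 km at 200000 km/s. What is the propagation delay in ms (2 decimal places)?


Given: distance = 500 km, speed = 200000 km/s
Delay = distance / speed = 500 / 200000 seconds
Delay in ms = 500 * 1000 / 200000
Delay = 2.5000 ms
Rounded to 2 dp = 2.50 ms

2.50


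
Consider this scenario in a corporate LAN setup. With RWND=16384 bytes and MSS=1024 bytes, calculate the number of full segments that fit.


Given: RWND = 16384 bytes, MSS = 1024 bytes
Full segments = floor(RWND / MSS)
Full segments = floor(16384 / 1024)
Full segments = floor(16.0) = 16

16


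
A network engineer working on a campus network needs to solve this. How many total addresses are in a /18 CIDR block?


Given: CIDR prefix /18
Host bits = 32 - 18 = 14
Total addresses = 2^14 = 16384

16384


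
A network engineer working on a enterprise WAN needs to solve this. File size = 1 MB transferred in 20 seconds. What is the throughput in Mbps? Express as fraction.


Given: file = 1 MB, time = 20 s
File in Mb = 1 * 8 = 8 Mb
Throughput = 8 / 20 Mbps
Throughput = 2/5 Mbps

2/5


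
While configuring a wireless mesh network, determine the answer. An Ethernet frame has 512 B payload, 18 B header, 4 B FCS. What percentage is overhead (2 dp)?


Given: payload = 512 B, header = 18 B, trailer = 4 B
Overhead bytes = header + trailer = 18 + 4 = 22
Total frame = payload + overhead = 512 + 22 = 534
Overhead % = 22 / 534 * 100 = 4.1199% -> 4.12% (2 dp)

4.12


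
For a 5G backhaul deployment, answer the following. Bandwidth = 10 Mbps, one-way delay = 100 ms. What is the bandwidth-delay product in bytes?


Given: bandwidth = 10 Mbps, delay = 100 ms
BDP in bits = 10 * 10^6 * 100 / 1000
BDP in bits = 1000000
BDP in bytes = 1000000 / 8 = 125000

125000


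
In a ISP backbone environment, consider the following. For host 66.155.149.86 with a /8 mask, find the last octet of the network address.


Given: IP = 66.155.149.86, prefix = /8
Subnet mask = 255.0.0.0
Last octet of IP: 86
Last octet of mask: 0
Network last octet = 86 AND 0 = 0

0


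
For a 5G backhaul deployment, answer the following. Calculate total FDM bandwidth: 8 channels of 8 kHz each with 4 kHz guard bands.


Given: 8 channels, 8 kHz each, guard = 4 kHz
Channel bandwidth = 8 * 8 = 64 kHz
Guard bands = 7 gaps * 4 kHz = 28 kHz
Total = 64 + 28 = 92 kHz

92


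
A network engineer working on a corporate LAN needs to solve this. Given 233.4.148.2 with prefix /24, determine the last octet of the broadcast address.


Given: IP = 233.4.148.2, prefix = /24
Host bits = 32 - 24 = 8
Network last octet = 2 AND mask = 0
Host part size = 2^8 - 1 = 255
Broadcast last octet = 0 OR 255 = 255

255


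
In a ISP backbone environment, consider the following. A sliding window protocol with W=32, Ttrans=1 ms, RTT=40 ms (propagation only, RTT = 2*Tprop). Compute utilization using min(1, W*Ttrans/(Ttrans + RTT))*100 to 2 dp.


Given: W = 32, Ttrans = 1 ms, RTT = 40 ms (= 2 * Tprop, Tprop = 20 ms)
Cycle time = Ttrans + RTT = 1 + 40 = 41 ms (first packet sent until its ACK returns)
W * Ttrans = 32 * 1 = 32 ms of sending per cycle
W * Ttrans / (Ttrans + RTT) = 32 / 41 = 0.780488
U = min(1, 0.780488) = 0.780488
U% = 78.05%

78.05


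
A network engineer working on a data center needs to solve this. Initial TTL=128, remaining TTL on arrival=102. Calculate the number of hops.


Given: initial TTL = 128, received TTL = 102
Hops = initial TTL - received TTL
Hops = 128 - 102 = 26

26


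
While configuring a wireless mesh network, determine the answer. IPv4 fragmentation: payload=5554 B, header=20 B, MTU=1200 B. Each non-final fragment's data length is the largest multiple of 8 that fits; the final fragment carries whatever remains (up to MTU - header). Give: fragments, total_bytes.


Max data per non-final fragment = floor((MTU - header)/8)*8 = floor((1200 - 20)/8)*8 = floor(1180/8)*8 = 1176 B
Final fragment needs no 8-byte alignment: it can carry up to MTU - header = 1180 B
Non-final fragments needed = ceil((payload - 1180) / 1176) = ceil(4374/1176) = ceil(3.7194) = 4
Number of fragments = 4 + 1 = 5
Fragment sizes (data): 4 * 1176 B + 850 B (last, 850 <= 1180 OK)
Total bytes sent = payload + n_frags * header = 5554 + 5*20 = 5554 + 100 = 5654 B

5, 5654


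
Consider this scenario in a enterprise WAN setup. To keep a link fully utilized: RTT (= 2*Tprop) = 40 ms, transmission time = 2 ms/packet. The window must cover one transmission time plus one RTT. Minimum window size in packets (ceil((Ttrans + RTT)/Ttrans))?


Given: Ttrans = 2 ms, RTT = 40 ms (= 2 * Tprop, Tprop = 20 ms)
Time until first ACK returns = Ttrans + RTT = 2 + 40 = 42 ms
Need W * Ttrans >= Ttrans + RTT  ->  W >= (Ttrans + RTT) / Ttrans
(Ttrans + RTT) / Ttrans = 42 / 2 = 21
W_min = ceil(21) = 21

21


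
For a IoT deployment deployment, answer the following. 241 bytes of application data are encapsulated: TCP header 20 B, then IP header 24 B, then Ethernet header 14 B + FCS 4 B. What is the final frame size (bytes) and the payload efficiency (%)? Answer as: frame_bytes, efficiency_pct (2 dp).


TCP segment = 241 + 20 = 261 B
IP packet = 261 + 24 = 285 B
Ethernet frame = 285 + 14 + 4 = 303 B
Efficiency = app / frame = 241 / 303 = 0.795380 = 79.5380% -> 79.54% (2 dp)

303, 79.54
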